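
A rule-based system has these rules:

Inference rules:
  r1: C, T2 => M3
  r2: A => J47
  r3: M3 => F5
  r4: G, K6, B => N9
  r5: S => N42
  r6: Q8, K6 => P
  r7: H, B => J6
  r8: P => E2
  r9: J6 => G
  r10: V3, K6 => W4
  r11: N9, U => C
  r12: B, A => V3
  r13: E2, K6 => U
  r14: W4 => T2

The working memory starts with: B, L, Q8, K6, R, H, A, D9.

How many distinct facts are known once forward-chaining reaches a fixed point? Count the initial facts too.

21

Round 1 fires r2, r6, r7, r12, giving J47, P, J6, V3.
Round 2 fires r8, r9, r10, giving E2, G, W4.
Round 3 fires r4, r13, r14, giving N9, U, T2.
Round 4 fires r11, giving C.
Round 5 fires r1, giving M3.
Round 6 fires r3, giving F5.
Closure: {A, B, C, D9, E2, F5, G, H, J47, J6, K6, L, M3, N9, P, Q8, R, T2, U, V3, W4} — 21 facts.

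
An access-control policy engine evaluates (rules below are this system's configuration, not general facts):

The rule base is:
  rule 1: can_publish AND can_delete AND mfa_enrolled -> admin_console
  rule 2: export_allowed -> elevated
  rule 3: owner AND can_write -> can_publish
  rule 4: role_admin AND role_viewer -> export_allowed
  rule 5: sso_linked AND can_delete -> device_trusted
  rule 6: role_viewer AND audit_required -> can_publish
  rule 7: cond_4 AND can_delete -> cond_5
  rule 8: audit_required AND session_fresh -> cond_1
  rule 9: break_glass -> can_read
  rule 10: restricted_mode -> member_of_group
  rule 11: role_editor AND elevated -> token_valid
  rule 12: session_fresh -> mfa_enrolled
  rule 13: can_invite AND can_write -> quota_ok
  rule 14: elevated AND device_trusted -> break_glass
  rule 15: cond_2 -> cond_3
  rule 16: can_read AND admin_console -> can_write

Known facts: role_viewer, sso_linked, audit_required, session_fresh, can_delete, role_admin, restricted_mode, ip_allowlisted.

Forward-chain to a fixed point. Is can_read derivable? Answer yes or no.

Round 1 fires rule 4, rule 5, rule 6, rule 8, rule 10, rule 12, giving export_allowed, device_trusted, can_publish, cond_1, member_of_group, mfa_enrolled.
Round 2 fires rule 1, rule 2, giving admin_console, elevated.
Round 3 fires rule 14, giving break_glass.
Round 4 fires rule 9, giving can_read.
Round 5 fires rule 16, giving can_write.
can_read appears in round 4, so it is derivable.

yes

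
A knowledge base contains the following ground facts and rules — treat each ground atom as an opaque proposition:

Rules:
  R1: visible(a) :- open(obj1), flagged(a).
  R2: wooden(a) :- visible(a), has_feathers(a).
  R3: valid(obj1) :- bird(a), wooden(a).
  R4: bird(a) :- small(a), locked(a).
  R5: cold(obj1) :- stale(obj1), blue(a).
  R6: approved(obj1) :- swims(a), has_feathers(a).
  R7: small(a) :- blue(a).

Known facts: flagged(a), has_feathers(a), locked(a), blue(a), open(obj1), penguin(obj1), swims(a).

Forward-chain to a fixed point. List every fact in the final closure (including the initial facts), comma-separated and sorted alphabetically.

approved(obj1), bird(a), blue(a), flagged(a), has_feathers(a), locked(a), open(obj1), penguin(obj1), small(a), swims(a), valid(obj1), visible(a), wooden(a)

Round 1: R1 [visible(a) :- open(obj1), flagged(a).]; R6 [approved(obj1) :- swims(a), has_feathers(a).]; R7 [small(a) :- blue(a).]. New: visible(a), approved(obj1), small(a).
Round 2: R2 [wooden(a) :- visible(a), has_feathers(a).]; R4 [bird(a) :- small(a), locked(a).]. New: wooden(a), bird(a).
Round 3: R3 [valid(obj1) :- bird(a), wooden(a).]. New: valid(obj1).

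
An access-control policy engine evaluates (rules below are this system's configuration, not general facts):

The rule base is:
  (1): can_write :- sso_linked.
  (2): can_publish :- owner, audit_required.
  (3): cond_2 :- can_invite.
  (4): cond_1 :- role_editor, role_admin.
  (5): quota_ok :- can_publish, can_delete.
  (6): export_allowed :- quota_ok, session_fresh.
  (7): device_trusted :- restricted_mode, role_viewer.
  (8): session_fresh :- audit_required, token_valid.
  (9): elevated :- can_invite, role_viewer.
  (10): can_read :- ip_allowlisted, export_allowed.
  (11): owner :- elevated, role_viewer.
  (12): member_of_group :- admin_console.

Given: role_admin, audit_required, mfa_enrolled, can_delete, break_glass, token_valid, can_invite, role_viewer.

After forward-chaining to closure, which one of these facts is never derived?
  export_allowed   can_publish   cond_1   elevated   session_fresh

Round 1: (3) [cond_2 :- can_invite.]; (8) [session_fresh :- audit_required, token_valid.]; (9) [elevated :- can_invite, role_viewer.]. New: cond_2, session_fresh, elevated.
Round 2: (11) [owner :- elevated, role_viewer.]. New: owner.
Round 3: (2) [can_publish :- owner, audit_required.]. New: can_publish.
Round 4: (5) [quota_ok :- can_publish, can_delete.]. New: quota_ok.
Round 5: (6) [export_allowed :- quota_ok, session_fresh.]. New: export_allowed.
Derived: export_allowed (round 5), elevated (round 1), can_publish (round 3), session_fresh (round 1). cond_1 never appears in any round.

cond_1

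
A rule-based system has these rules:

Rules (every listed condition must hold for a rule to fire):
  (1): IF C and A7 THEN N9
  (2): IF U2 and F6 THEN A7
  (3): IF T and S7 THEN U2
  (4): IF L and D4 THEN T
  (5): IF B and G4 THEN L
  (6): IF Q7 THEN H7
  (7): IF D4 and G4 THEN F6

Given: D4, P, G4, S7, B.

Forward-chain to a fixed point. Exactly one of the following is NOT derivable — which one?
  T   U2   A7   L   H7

H7

Round 1 fires (5), (7), giving L, F6.
Round 2 fires (4), giving T.
Round 3 fires (3), giving U2.
Round 4 fires (2), giving A7.
Derived: U2 (round 3), L (round 1), T (round 2), A7 (round 4). H7 never appears in any round.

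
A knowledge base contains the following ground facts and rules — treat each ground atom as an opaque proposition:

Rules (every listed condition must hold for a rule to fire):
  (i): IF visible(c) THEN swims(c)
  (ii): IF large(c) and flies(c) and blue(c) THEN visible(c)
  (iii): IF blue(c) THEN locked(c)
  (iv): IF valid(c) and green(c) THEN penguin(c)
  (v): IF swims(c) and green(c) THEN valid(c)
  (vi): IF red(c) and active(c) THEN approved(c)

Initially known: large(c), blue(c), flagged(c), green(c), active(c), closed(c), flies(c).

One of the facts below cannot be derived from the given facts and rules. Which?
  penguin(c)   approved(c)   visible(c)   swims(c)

Round 1: (ii) [IF large(c) and flies(c) and blue(c) THEN visible(c)]; (iii) [IF blue(c) THEN locked(c)]. Adds visible(c), locked(c).
Round 2: (i) [IF visible(c) THEN swims(c)]. Adds swims(c).
Round 3: (v) [IF swims(c) and green(c) THEN valid(c)]. Adds valid(c).
Round 4: (iv) [IF valid(c) and green(c) THEN penguin(c)]. Adds penguin(c).
Derived: penguin(c) (round 4), swims(c) (round 2), visible(c) (round 1). approved(c) never appears in any round.

approved(c)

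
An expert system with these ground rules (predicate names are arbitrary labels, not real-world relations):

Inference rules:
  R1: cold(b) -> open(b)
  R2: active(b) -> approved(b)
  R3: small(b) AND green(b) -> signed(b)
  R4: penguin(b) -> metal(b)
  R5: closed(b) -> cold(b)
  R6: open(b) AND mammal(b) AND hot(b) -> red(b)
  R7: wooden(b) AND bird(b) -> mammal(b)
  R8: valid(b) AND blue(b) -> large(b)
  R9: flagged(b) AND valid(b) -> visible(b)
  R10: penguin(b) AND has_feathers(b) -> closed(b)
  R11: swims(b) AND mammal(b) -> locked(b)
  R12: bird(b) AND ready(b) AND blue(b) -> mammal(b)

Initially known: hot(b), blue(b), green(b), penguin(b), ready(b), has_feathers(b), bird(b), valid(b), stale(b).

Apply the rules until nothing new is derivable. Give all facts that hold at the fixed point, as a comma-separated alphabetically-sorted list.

bird(b), blue(b), closed(b), cold(b), green(b), has_feathers(b), hot(b), large(b), mammal(b), metal(b), open(b), penguin(b), ready(b), red(b), stale(b), valid(b)

Round 1: R4 [penguin(b) -> metal(b)]; R8 [valid(b) AND blue(b) -> large(b)]; R10 [penguin(b) AND has_feathers(b) -> closed(b)]; R12 [bird(b) AND ready(b) AND blue(b) -> mammal(b)]. New: metal(b), large(b), closed(b), mammal(b).
Round 2: R5 [closed(b) -> cold(b)]. New: cold(b).
Round 3: R1 [cold(b) -> open(b)]. New: open(b).
Round 4: R6 [open(b) AND mammal(b) AND hot(b) -> red(b)]. New: red(b).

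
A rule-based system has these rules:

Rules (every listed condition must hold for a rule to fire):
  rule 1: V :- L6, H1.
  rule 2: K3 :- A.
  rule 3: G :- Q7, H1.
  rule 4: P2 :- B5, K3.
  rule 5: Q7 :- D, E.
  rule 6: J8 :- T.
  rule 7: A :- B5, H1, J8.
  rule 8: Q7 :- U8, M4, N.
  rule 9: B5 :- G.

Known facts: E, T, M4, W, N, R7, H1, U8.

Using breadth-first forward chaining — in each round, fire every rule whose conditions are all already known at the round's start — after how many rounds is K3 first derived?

5

Round 1 fires rule 6, rule 8, giving J8, Q7.
Round 2 fires rule 3, giving G.
Round 3 fires rule 9, giving B5.
Round 4 fires rule 7, giving A.
Round 5 fires rule 2, giving K3.
K3 first appears in round 5.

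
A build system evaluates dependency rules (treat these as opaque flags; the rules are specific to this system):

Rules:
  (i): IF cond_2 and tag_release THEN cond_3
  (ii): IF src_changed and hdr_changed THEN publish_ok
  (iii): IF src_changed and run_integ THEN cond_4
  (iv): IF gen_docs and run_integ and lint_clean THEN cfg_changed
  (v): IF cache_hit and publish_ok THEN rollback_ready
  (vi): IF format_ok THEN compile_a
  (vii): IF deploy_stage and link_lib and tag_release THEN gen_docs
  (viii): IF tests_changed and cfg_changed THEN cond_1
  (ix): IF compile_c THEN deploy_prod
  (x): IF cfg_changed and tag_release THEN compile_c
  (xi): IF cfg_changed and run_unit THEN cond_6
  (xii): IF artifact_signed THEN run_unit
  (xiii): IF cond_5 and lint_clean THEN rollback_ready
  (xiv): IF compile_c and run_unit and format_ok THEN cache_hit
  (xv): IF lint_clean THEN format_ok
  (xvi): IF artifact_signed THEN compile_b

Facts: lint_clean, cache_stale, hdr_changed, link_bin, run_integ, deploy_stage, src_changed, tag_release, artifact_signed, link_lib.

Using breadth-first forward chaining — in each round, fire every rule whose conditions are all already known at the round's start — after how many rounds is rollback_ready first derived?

5

Round 1: (ii) [IF src_changed and hdr_changed THEN publish_ok]; (iii) [IF src_changed and run_integ THEN cond_4]; (vii) [IF deploy_stage and link_lib and tag_release THEN gen_docs]; (xii) [IF artifact_signed THEN run_unit]; (xv) [IF lint_clean THEN format_ok]; (xvi) [IF artifact_signed THEN compile_b]. Adds publish_ok, cond_4, gen_docs, run_unit, format_ok, compile_b.
Round 2: (iv) [IF gen_docs and run_integ and lint_clean THEN cfg_changed]; (vi) [IF format_ok THEN compile_a]. Adds cfg_changed, compile_a.
Round 3: (x) [IF cfg_changed and tag_release THEN compile_c]; (xi) [IF cfg_changed and run_unit THEN cond_6]. Adds compile_c, cond_6.
Round 4: (ix) [IF compile_c THEN deploy_prod]; (xiv) [IF compile_c and run_unit and format_ok THEN cache_hit]. Adds deploy_prod, cache_hit.
Round 5: (v) [IF cache_hit and publish_ok THEN rollback_ready]. Adds rollback_ready.
rollback_ready first appears in round 5.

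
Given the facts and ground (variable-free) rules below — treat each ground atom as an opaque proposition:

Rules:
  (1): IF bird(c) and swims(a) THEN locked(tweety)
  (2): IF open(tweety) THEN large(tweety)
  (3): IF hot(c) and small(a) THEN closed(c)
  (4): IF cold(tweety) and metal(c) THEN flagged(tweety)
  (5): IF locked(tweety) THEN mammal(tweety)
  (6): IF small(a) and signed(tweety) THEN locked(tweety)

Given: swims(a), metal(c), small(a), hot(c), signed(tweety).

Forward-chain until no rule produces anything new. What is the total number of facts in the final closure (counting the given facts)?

Round 1 — (3), (6), derive closed(c), locked(tweety).
Round 2 — (5), derive mammal(tweety).
Closure: {closed(c), hot(c), locked(tweety), mammal(tweety), metal(c), signed(tweety), small(a), swims(a)} — 8 facts.

8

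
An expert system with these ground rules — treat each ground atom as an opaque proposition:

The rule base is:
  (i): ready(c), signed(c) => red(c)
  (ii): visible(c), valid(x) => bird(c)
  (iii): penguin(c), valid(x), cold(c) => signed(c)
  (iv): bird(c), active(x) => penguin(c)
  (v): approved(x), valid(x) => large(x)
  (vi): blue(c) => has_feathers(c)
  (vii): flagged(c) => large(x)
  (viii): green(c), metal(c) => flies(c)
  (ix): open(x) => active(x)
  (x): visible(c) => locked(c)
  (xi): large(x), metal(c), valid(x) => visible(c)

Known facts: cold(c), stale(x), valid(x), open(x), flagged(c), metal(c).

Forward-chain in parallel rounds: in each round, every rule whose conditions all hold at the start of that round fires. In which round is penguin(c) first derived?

Round 1: (vii) [flagged(c) => large(x)]; (ix) [open(x) => active(x)]. Adds large(x), active(x).
Round 2: (xi) [large(x), metal(c), valid(x) => visible(c)]. Adds visible(c).
Round 3: (ii) [visible(c), valid(x) => bird(c)]; (x) [visible(c) => locked(c)]. Adds bird(c), locked(c).
Round 4: (iv) [bird(c), active(x) => penguin(c)]. Adds penguin(c).
penguin(c) first appears in round 4.

4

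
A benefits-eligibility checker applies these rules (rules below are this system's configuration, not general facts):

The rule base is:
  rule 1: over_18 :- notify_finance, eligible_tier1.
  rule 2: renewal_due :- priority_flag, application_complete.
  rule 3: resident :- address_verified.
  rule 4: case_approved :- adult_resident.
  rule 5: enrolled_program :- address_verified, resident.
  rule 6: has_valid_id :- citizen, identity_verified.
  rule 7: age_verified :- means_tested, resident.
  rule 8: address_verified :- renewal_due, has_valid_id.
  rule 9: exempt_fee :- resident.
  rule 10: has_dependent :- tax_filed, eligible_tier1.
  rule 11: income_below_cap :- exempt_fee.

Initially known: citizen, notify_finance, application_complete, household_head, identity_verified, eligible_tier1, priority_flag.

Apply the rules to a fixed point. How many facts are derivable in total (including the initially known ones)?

15

Round 1 — rule 1, rule 2, rule 6, derive over_18, renewal_due, has_valid_id.
Round 2 — rule 8, derive address_verified.
Round 3 — rule 3, derive resident.
Round 4 — rule 5, rule 9, derive enrolled_program, exempt_fee.
Round 5 — rule 11, derive income_below_cap.
Closure: {address_verified, application_complete, citizen, eligible_tier1, enrolled_program, exempt_fee, has_valid_id, household_head, identity_verified, income_below_cap, notify_finance, over_18, priority_flag, renewal_due, resident} — 15 facts.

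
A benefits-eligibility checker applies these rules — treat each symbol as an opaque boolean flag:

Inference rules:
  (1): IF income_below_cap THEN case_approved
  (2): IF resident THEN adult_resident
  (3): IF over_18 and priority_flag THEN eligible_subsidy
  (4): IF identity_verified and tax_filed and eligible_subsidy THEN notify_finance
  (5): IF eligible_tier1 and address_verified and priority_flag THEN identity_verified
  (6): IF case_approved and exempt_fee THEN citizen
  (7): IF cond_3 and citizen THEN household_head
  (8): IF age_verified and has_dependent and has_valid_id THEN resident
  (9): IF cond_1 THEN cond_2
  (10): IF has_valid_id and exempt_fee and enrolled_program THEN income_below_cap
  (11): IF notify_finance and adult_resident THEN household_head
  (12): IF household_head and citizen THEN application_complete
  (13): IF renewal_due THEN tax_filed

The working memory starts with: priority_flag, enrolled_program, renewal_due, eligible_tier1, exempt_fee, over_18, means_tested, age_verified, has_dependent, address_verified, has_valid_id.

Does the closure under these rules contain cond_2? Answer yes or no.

no

Round 1 — (3), (5), (8), (10), (13), derive eligible_subsidy, identity_verified, resident, income_below_cap, tax_filed.
Round 2 — (1), (2), (4), derive case_approved, adult_resident, notify_finance.
Round 3 — (6), (11), derive citizen, household_head.
Round 4 — (12), derive application_complete.
Fixed point reached. cond_2 is concluded only by (9); (9) needs cond_1 (never derived).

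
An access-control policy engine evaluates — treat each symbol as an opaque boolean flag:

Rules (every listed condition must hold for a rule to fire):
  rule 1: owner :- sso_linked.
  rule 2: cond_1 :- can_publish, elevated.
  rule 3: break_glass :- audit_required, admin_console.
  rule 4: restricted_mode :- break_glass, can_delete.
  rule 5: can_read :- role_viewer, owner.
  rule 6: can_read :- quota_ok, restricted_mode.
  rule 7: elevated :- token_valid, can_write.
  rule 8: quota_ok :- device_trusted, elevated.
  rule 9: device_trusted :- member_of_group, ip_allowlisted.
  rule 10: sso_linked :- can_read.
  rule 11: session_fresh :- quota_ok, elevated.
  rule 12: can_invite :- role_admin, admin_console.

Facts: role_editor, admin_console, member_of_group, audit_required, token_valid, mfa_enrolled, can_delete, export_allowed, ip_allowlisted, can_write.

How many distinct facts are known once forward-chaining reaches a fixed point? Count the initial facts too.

19

Round 1 — rule 3, rule 7, rule 9, derive break_glass, elevated, device_trusted.
Round 2 — rule 4, rule 8, derive restricted_mode, quota_ok.
Round 3 — rule 6, rule 11, derive can_read, session_fresh.
Round 4 — rule 10, derive sso_linked.
Round 5 — rule 1, derive owner.
Closure: {admin_console, audit_required, break_glass, can_delete, can_read, can_write, device_trusted, elevated, export_allowed, ip_allowlisted, member_of_group, mfa_enrolled, owner, quota_ok, restricted_mode, role_editor, session_fresh, sso_linked, token_valid} — 19 facts.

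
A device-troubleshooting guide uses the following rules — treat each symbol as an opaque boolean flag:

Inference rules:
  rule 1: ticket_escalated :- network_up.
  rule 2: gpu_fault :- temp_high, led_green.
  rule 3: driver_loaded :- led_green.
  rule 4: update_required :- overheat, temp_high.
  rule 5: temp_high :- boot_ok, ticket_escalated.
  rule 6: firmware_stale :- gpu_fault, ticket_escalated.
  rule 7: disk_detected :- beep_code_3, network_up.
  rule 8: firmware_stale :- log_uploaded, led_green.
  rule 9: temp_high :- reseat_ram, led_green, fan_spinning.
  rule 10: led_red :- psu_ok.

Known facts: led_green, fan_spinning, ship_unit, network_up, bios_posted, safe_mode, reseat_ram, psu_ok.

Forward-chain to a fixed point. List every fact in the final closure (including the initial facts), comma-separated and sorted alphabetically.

bios_posted, driver_loaded, fan_spinning, firmware_stale, gpu_fault, led_green, led_red, network_up, psu_ok, reseat_ram, safe_mode, ship_unit, temp_high, ticket_escalated

[1] rule 1 [ticket_escalated :- network_up.]; rule 3 [driver_loaded :- led_green.]; rule 9 [temp_high :- reseat_ram, led_green, fan_spinning.]; rule 10 [led_red :- psu_ok.]. ⇒ new: ticket_escalated, driver_loaded, temp_high, led_red.
[2] rule 2 [gpu_fault :- temp_high, led_green.]. ⇒ new: gpu_fault.
[3] rule 6 [firmware_stale :- gpu_fault, ticket_escalated.]. ⇒ new: firmware_stale.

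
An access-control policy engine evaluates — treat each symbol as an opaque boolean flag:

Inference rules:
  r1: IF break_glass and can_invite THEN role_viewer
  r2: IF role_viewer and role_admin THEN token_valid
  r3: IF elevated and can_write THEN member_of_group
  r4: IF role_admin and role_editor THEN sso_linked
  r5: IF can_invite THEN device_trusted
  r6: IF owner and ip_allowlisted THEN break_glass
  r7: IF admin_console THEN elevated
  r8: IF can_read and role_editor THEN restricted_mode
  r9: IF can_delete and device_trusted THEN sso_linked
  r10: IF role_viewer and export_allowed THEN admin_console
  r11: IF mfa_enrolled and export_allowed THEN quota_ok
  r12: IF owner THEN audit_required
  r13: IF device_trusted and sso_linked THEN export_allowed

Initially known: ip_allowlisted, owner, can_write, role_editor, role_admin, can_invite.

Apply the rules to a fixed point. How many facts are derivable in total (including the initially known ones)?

Round 1: r4 [IF role_admin and role_editor THEN sso_linked]; r5 [IF can_invite THEN device_trusted]; r6 [IF owner and ip_allowlisted THEN break_glass]; r12 [IF owner THEN audit_required]. New: sso_linked, device_trusted, break_glass, audit_required.
Round 2: r1 [IF break_glass and can_invite THEN role_viewer]; r13 [IF device_trusted and sso_linked THEN export_allowed]. New: role_viewer, export_allowed.
Round 3: r2 [IF role_viewer and role_admin THEN token_valid]; r10 [IF role_viewer and export_allowed THEN admin_console]. New: token_valid, admin_console.
Round 4: r7 [IF admin_console THEN elevated]. New: elevated.
Round 5: r3 [IF elevated and can_write THEN member_of_group]. New: member_of_group.
Closure: {admin_console, audit_required, break_glass, can_invite, can_write, device_trusted, elevated, export_allowed, ip_allowlisted, member_of_group, owner, role_admin, role_editor, role_viewer, sso_linked, token_valid} — 16 facts.

16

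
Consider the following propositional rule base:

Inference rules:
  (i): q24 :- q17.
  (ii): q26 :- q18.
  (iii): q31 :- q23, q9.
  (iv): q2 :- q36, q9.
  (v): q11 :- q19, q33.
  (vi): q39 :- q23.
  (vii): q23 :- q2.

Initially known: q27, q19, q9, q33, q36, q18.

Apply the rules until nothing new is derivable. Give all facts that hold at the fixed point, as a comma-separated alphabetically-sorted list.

q11, q18, q19, q2, q23, q26, q27, q31, q33, q36, q39, q9

[1] (ii) [q26 :- q18.]; (iv) [q2 :- q36, q9.]; (v) [q11 :- q19, q33.]. ⇒ new: q26, q2, q11.
[2] (vii) [q23 :- q2.]. ⇒ new: q23.
[3] (iii) [q31 :- q23, q9.]; (vi) [q39 :- q23.]. ⇒ new: q31, q39.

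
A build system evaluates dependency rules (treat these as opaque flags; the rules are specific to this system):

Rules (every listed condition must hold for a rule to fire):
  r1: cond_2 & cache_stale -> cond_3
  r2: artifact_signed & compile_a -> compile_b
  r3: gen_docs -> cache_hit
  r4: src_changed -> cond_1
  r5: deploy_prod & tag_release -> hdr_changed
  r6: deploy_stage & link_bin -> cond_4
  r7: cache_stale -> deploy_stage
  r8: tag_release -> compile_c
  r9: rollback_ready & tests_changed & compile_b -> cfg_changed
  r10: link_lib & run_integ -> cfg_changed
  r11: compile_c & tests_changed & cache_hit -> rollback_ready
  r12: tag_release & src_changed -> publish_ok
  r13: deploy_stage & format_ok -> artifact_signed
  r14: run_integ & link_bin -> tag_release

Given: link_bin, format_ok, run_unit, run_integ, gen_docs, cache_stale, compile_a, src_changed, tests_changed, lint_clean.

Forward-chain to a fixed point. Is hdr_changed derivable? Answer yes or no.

no

Round 1: r3 [gen_docs -> cache_hit]; r4 [src_changed -> cond_1]; r7 [cache_stale -> deploy_stage]; r14 [run_integ & link_bin -> tag_release]. New: cache_hit, cond_1, deploy_stage, tag_release.
Round 2: r6 [deploy_stage & link_bin -> cond_4]; r8 [tag_release -> compile_c]; r12 [tag_release & src_changed -> publish_ok]; r13 [deploy_stage & format_ok -> artifact_signed]. New: cond_4, compile_c, publish_ok, artifact_signed.
Round 3: r2 [artifact_signed & compile_a -> compile_b]; r11 [compile_c & tests_changed & cache_hit -> rollback_ready]. New: compile_b, rollback_ready.
Round 4: r9 [rollback_ready & tests_changed & compile_b -> cfg_changed]. New: cfg_changed.
Fixed point reached. hdr_changed is concluded only by r5; r5 needs deploy_prod (never derived).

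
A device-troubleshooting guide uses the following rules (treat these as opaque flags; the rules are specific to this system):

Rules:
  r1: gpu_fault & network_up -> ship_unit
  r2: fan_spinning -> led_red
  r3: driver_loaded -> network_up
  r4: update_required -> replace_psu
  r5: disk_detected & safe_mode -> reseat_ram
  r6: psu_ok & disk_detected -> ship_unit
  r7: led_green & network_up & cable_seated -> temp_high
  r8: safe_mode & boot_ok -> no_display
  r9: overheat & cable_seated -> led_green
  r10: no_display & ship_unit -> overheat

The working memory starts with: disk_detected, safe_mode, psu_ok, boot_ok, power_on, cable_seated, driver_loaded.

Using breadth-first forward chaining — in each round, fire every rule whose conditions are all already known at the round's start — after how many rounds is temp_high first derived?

Round 1: r3 [driver_loaded -> network_up]; r5 [disk_detected & safe_mode -> reseat_ram]; r6 [psu_ok & disk_detected -> ship_unit]; r8 [safe_mode & boot_ok -> no_display]. Adds network_up, reseat_ram, ship_unit, no_display.
Round 2: r10 [no_display & ship_unit -> overheat]. Adds overheat.
Round 3: r9 [overheat & cable_seated -> led_green]. Adds led_green.
Round 4: r7 [led_green & network_up & cable_seated -> temp_high]. Adds temp_high.
temp_high first appears in round 4.

4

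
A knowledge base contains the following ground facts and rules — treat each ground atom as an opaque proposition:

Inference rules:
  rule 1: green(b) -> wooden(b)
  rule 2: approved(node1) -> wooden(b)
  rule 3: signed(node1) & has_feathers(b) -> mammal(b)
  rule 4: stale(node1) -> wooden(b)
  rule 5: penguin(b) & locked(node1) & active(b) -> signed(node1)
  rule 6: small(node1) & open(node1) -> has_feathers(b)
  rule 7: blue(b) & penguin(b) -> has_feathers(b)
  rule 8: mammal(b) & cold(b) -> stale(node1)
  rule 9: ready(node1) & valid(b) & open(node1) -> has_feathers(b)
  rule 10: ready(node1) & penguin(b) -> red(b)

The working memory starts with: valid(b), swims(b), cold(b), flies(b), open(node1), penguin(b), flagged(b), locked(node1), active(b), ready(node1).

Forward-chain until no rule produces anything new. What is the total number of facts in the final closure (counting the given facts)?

Round 1 — rule 5, rule 9, rule 10, derive signed(node1), has_feathers(b), red(b).
Round 2 — rule 3, derive mammal(b).
Round 3 — rule 8, derive stale(node1).
Round 4 — rule 4, derive wooden(b).
Closure: {active(b), cold(b), flagged(b), flies(b), has_feathers(b), locked(node1), mammal(b), open(node1), penguin(b), ready(node1), red(b), signed(node1), stale(node1), swims(b), valid(b), wooden(b)} — 16 facts.

16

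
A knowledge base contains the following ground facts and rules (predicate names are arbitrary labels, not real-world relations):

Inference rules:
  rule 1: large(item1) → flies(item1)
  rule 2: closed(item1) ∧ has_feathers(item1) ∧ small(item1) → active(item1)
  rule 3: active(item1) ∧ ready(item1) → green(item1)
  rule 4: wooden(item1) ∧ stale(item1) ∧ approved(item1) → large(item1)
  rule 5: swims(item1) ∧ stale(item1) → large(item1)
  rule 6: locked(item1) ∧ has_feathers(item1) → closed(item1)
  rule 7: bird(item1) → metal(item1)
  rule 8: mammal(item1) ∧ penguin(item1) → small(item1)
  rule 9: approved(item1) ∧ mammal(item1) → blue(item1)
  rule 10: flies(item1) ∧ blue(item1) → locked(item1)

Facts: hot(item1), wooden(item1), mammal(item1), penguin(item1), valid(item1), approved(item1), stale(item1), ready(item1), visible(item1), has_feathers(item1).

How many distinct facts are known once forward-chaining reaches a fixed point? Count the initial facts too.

Round 1: rule 4 [wooden(item1) ∧ stale(item1) ∧ approved(item1) → large(item1)]; rule 8 [mammal(item1) ∧ penguin(item1) → small(item1)]; rule 9 [approved(item1) ∧ mammal(item1) → blue(item1)]. New: large(item1), small(item1), blue(item1).
Round 2: rule 1 [large(item1) → flies(item1)]. New: flies(item1).
Round 3: rule 10 [flies(item1) ∧ blue(item1) → locked(item1)]. New: locked(item1).
Round 4: rule 6 [locked(item1) ∧ has_feathers(item1) → closed(item1)]. New: closed(item1).
Round 5: rule 2 [closed(item1) ∧ has_feathers(item1) ∧ small(item1) → active(item1)]. New: active(item1).
Round 6: rule 3 [active(item1) ∧ ready(item1) → green(item1)]. New: green(item1).
Closure: {active(item1), approved(item1), blue(item1), closed(item1), flies(item1), green(item1), has_feathers(item1), hot(item1), large(item1), locked(item1), mammal(item1), penguin(item1), ready(item1), small(item1), stale(item1), valid(item1), visible(item1), wooden(item1)} — 18 facts.

18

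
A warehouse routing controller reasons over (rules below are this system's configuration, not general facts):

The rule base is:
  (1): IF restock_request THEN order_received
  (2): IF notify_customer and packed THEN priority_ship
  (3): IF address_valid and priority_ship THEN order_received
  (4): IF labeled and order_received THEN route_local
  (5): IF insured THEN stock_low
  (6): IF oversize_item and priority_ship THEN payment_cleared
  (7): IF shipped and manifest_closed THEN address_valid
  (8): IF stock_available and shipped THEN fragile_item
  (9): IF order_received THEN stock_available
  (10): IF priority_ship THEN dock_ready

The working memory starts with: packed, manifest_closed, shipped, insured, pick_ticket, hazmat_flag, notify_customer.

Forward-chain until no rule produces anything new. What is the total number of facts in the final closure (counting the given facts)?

Round 1 fires (2), (5), (7), giving priority_ship, stock_low, address_valid.
Round 2 fires (3), (10), giving order_received, dock_ready.
Round 3 fires (9), giving stock_available.
Round 4 fires (8), giving fragile_item.
Closure: {address_valid, dock_ready, fragile_item, hazmat_flag, insured, manifest_closed, notify_customer, order_received, packed, pick_ticket, priority_ship, shipped, stock_available, stock_low} — 14 facts.

14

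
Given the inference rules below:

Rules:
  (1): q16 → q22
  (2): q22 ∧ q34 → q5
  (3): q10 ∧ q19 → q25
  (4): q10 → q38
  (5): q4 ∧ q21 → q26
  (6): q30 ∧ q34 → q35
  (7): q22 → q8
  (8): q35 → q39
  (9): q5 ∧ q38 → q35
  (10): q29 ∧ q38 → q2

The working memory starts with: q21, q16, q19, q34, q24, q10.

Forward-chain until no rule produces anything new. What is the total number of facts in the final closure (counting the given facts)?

13

Round 1 fires (1), (3), (4), giving q22, q25, q38.
Round 2 fires (2), (7), giving q5, q8.
Round 3 fires (9), giving q35.
Round 4 fires (8), giving q39.
Closure: {q10, q16, q19, q21, q22, q24, q25, q34, q35, q38, q39, q5, q8} — 13 facts.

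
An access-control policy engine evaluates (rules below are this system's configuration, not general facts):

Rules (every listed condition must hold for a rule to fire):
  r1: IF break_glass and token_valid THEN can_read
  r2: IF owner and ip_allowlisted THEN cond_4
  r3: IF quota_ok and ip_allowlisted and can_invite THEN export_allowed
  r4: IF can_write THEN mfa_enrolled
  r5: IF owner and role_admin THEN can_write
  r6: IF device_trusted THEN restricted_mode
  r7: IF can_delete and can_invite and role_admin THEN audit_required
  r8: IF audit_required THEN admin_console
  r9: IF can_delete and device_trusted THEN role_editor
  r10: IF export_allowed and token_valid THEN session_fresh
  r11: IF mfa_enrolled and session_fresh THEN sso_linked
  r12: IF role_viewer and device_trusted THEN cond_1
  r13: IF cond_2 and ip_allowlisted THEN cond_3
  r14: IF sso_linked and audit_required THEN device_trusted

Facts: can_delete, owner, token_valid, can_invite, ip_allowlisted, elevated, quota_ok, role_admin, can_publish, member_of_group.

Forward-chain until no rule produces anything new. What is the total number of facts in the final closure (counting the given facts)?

21

Round 1: r2 [IF owner and ip_allowlisted THEN cond_4]; r3 [IF quota_ok and ip_allowlisted and can_invite THEN export_allowed]; r5 [IF owner and role_admin THEN can_write]; r7 [IF can_delete and can_invite and role_admin THEN audit_required]. New: cond_4, export_allowed, can_write, audit_required.
Round 2: r4 [IF can_write THEN mfa_enrolled]; r8 [IF audit_required THEN admin_console]; r10 [IF export_allowed and token_valid THEN session_fresh]. New: mfa_enrolled, admin_console, session_fresh.
Round 3: r11 [IF mfa_enrolled and session_fresh THEN sso_linked]. New: sso_linked.
Round 4: r14 [IF sso_linked and audit_required THEN device_trusted]. New: device_trusted.
Round 5: r6 [IF device_trusted THEN restricted_mode]; r9 [IF can_delete and device_trusted THEN role_editor]. New: restricted_mode, role_editor.
Closure: {admin_console, audit_required, can_delete, can_invite, can_publish, can_write, cond_4, device_trusted, elevated, export_allowed, ip_allowlisted, member_of_group, mfa_enrolled, owner, quota_ok, restricted_mode, role_admin, role_editor, session_fresh, sso_linked, token_valid} — 21 facts.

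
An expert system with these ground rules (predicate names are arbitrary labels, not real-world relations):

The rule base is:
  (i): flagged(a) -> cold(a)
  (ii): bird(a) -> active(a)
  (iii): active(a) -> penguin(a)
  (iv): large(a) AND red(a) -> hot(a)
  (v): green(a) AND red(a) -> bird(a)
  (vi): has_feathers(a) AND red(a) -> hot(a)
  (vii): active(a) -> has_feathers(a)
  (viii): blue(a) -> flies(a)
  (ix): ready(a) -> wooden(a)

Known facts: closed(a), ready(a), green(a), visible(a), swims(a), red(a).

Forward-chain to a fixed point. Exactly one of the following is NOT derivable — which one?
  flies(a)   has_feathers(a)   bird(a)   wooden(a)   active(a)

[1] (v) [green(a) AND red(a) -> bird(a)]; (ix) [ready(a) -> wooden(a)]. ⇒ new: bird(a), wooden(a).
[2] (ii) [bird(a) -> active(a)]. ⇒ new: active(a).
[3] (iii) [active(a) -> penguin(a)]; (vii) [active(a) -> has_feathers(a)]. ⇒ new: penguin(a), has_feathers(a).
[4] (vi) [has_feathers(a) AND red(a) -> hot(a)]. ⇒ new: hot(a).
Derived: active(a) (round 2), wooden(a) (round 1), has_feathers(a) (round 3), bird(a) (round 1). flies(a) never appears in any round.

flies(a)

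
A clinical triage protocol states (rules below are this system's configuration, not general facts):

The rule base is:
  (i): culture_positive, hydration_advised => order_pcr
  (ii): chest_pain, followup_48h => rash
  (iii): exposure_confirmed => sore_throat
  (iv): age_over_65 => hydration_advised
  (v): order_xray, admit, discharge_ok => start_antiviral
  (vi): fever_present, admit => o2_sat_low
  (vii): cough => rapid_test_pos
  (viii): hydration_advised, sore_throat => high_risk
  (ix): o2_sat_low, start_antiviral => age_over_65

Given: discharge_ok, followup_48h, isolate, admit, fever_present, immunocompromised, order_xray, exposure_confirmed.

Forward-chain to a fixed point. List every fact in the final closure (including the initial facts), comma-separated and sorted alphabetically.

admit, age_over_65, discharge_ok, exposure_confirmed, fever_present, followup_48h, high_risk, hydration_advised, immunocompromised, isolate, o2_sat_low, order_xray, sore_throat, start_antiviral

[1] (iii) [exposure_confirmed => sore_throat]; (v) [order_xray, admit, discharge_ok => start_antiviral]; (vi) [fever_present, admit => o2_sat_low]. ⇒ new: sore_throat, start_antiviral, o2_sat_low.
[2] (ix) [o2_sat_low, start_antiviral => age_over_65]. ⇒ new: age_over_65.
[3] (iv) [age_over_65 => hydration_advised]. ⇒ new: hydration_advised.
[4] (viii) [hydration_advised, sore_throat => high_risk]. ⇒ new: high_risk.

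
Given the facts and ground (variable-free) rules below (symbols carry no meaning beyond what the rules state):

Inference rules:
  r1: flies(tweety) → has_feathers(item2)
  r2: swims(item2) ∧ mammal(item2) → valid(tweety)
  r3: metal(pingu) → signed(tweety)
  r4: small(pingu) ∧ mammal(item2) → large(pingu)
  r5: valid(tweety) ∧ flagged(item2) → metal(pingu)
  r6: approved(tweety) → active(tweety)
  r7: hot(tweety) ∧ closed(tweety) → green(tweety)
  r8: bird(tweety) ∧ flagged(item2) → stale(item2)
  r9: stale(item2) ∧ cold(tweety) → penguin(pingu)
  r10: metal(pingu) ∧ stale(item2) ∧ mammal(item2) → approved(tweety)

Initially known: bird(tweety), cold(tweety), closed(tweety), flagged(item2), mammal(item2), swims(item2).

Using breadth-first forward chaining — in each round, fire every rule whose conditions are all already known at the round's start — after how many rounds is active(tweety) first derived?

[1] r2 [swims(item2) ∧ mammal(item2) → valid(tweety)]; r8 [bird(tweety) ∧ flagged(item2) → stale(item2)]. ⇒ new: valid(tweety), stale(item2).
[2] r5 [valid(tweety) ∧ flagged(item2) → metal(pingu)]; r9 [stale(item2) ∧ cold(tweety) → penguin(pingu)]. ⇒ new: metal(pingu), penguin(pingu).
[3] r3 [metal(pingu) → signed(tweety)]; r10 [metal(pingu) ∧ stale(item2) ∧ mammal(item2) → approved(tweety)]. ⇒ new: signed(tweety), approved(tweety).
[4] r6 [approved(tweety) → active(tweety)]. ⇒ new: active(tweety).
active(tweety) first appears in round 4.

4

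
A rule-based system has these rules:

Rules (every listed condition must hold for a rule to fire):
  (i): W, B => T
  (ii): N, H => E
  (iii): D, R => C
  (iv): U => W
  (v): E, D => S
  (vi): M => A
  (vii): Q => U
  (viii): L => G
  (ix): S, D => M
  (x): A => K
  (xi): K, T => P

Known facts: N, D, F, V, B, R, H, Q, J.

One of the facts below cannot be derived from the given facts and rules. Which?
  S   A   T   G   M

Round 1 — (ii), (iii), (vii), derive E, C, U.
Round 2 — (iv), (v), derive W, S.
Round 3 — (i), (ix), derive T, M.
Round 4 — (vi), derive A.
Round 5 — (x), derive K.
Round 6 — (xi), derive P.
Derived: M (round 3), T (round 3), A (round 4), S (round 2). G never appears in any round.

G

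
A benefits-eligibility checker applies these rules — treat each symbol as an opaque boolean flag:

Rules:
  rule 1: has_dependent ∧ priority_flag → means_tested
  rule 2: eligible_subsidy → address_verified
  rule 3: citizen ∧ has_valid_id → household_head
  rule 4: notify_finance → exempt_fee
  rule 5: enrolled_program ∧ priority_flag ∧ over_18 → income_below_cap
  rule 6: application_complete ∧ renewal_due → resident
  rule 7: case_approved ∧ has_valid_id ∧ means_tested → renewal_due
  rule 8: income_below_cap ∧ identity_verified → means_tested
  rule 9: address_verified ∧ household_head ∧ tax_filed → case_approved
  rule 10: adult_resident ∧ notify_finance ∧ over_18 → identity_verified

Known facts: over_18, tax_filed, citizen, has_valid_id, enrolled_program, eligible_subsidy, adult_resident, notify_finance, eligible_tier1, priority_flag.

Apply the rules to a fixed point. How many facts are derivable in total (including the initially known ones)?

18

Round 1 fires rule 2, rule 3, rule 4, rule 5, rule 10, giving address_verified, household_head, exempt_fee, income_below_cap, identity_verified.
Round 2 fires rule 8, rule 9, giving means_tested, case_approved.
Round 3 fires rule 7, giving renewal_due.
Closure: {address_verified, adult_resident, case_approved, citizen, eligible_subsidy, eligible_tier1, enrolled_program, exempt_fee, has_valid_id, household_head, identity_verified, income_below_cap, means_tested, notify_finance, over_18, priority_flag, renewal_due, tax_filed} — 18 facts.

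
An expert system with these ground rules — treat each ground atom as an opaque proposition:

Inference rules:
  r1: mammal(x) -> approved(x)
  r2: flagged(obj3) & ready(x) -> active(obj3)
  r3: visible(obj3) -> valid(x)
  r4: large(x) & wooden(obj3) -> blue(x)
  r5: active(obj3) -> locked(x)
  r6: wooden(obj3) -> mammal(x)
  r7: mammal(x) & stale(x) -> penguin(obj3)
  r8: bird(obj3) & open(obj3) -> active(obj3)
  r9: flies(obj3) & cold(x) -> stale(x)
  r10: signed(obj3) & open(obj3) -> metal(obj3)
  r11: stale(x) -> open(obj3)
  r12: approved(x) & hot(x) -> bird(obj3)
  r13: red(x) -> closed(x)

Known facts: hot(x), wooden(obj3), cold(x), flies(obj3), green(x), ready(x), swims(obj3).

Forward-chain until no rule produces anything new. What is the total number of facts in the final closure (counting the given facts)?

15

Round 1: r6 [wooden(obj3) -> mammal(x)]; r9 [flies(obj3) & cold(x) -> stale(x)]. Adds mammal(x), stale(x).
Round 2: r1 [mammal(x) -> approved(x)]; r7 [mammal(x) & stale(x) -> penguin(obj3)]; r11 [stale(x) -> open(obj3)]. Adds approved(x), penguin(obj3), open(obj3).
Round 3: r12 [approved(x) & hot(x) -> bird(obj3)]. Adds bird(obj3).
Round 4: r8 [bird(obj3) & open(obj3) -> active(obj3)]. Adds active(obj3).
Round 5: r5 [active(obj3) -> locked(x)]. Adds locked(x).
Closure: {active(obj3), approved(x), bird(obj3), cold(x), flies(obj3), green(x), hot(x), locked(x), mammal(x), open(obj3), penguin(obj3), ready(x), stale(x), swims(obj3), wooden(obj3)} — 15 facts.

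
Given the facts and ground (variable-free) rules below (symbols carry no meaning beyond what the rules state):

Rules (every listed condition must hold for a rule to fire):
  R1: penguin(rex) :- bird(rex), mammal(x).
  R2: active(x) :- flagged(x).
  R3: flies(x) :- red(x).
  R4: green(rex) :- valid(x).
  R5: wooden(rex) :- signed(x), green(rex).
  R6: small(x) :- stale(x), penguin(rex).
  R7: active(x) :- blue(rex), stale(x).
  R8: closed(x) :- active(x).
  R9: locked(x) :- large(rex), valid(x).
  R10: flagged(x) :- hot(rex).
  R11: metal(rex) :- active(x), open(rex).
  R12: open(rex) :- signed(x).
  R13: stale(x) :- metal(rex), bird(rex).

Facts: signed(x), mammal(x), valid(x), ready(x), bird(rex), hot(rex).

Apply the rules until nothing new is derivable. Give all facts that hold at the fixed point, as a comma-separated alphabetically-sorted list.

active(x), bird(rex), closed(x), flagged(x), green(rex), hot(rex), mammal(x), metal(rex), open(rex), penguin(rex), ready(x), signed(x), small(x), stale(x), valid(x), wooden(rex)

Round 1 — R1, R4, R10, R12, derive penguin(rex), green(rex), flagged(x), open(rex).
Round 2 — R2, R5, derive active(x), wooden(rex).
Round 3 — R8, R11, derive closed(x), metal(rex).
Round 4 — R13, derive stale(x).
Round 5 — R6, derive small(x).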